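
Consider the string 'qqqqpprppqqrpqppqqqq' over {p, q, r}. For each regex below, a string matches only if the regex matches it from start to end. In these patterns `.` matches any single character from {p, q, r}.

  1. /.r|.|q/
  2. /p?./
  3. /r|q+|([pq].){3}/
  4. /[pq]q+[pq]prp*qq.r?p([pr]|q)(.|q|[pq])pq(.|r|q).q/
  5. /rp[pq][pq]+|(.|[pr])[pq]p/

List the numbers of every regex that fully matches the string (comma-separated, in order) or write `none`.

4

1 → no match
2 → no match
3 → no match
4 → match
5 → no match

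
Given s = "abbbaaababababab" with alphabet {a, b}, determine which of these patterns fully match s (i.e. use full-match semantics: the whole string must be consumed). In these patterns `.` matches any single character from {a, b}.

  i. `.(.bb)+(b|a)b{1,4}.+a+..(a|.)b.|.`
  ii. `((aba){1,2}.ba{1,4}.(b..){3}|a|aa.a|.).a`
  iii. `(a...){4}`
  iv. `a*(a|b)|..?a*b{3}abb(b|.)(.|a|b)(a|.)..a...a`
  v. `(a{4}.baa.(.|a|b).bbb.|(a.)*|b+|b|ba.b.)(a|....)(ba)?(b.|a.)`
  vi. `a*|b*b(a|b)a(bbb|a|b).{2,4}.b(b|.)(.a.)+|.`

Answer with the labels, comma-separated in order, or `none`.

iii

i → no match
ii → no match — must end with "a"
iii → match
iv → no match
v → no match
vi → no match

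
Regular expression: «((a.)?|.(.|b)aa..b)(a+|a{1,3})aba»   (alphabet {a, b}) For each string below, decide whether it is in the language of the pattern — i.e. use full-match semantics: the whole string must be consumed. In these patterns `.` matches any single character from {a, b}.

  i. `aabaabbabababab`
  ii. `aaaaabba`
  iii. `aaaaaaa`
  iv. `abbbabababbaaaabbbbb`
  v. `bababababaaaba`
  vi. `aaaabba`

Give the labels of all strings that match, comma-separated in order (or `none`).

none

i → no match — must end with `aaba`
ii. `aaaaabba` → no match — must end with `aaba`
iii. `aaaaaaa` → no match — must end with `aaba`
iv → no match — must end with `aaba`
v → no match
vi. `aaaabba` → no match — must end with `aaba`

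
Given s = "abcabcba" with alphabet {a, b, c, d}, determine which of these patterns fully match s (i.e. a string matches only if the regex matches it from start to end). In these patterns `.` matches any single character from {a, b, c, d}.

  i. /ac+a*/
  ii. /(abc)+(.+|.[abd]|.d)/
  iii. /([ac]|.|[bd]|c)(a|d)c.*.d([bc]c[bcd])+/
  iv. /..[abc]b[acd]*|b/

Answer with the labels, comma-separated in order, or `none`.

ii

i → no match — must start with "ac"
ii → match
iii → no match
iv → no match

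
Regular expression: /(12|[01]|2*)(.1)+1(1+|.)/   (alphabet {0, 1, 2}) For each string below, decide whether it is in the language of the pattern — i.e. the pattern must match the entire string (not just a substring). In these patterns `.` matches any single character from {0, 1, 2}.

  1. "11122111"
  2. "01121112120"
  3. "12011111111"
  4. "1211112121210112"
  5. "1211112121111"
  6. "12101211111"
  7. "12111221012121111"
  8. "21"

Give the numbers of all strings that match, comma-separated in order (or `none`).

3, 4, 5, 6

1. "11122111" → no match
2. "01121112120" → no match
3. "12011111111" → match
4 → match
5 → match
6. "12101211111" → match
7 → no match
8. "21" → no match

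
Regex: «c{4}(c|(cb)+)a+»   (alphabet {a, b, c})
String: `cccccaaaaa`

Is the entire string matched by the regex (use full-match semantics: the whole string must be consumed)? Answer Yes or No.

Yes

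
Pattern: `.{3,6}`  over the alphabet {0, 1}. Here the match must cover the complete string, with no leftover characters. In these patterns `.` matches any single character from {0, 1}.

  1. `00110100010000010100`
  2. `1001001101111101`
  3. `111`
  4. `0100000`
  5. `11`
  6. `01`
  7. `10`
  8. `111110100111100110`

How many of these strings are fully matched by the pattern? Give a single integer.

1

1 → no match
2 → no match
3 → match
4 → no match
5 → no match
6 → no match
7 → no match
8 → no match
Total matched: 1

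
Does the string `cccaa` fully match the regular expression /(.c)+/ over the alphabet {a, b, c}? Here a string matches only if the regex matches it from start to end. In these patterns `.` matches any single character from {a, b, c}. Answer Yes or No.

No

Every match must end with `c`, but `cccaa` does not.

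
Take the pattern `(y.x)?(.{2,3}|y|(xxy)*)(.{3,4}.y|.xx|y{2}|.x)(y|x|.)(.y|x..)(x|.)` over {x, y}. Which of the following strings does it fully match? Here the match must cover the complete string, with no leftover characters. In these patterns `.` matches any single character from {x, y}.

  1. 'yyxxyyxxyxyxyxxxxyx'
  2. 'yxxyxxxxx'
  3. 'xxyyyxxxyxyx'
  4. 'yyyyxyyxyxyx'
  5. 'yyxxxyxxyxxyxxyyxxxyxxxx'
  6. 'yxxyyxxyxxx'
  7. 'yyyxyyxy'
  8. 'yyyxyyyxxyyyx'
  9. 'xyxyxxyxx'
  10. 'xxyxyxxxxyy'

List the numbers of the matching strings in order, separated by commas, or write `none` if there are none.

1 → no match
2 → no match
3 → no match
4 → no match
5 → no match
6 → no match
7 → no match
8 → no match
9 → no match
10 → no match

none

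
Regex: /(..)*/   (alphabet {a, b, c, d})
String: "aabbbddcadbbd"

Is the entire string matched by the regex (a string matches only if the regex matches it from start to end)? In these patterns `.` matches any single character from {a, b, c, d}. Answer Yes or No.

No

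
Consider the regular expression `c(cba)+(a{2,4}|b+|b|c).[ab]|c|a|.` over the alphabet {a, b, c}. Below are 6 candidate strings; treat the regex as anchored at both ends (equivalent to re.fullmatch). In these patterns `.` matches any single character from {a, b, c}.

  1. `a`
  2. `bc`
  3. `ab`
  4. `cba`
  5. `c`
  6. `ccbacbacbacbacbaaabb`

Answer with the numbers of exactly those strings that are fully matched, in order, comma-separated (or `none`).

1, 5, 6

1. `a` → match
2. `bc` → no match
3. `ab` → no match
4. `cba` → no match
5. `c` → match
6 → match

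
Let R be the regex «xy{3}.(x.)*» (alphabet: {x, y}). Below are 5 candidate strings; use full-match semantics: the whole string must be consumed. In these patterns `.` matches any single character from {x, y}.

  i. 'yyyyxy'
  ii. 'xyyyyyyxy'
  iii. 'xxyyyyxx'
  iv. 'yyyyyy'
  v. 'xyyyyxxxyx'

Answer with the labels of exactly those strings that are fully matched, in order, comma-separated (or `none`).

none

i → no match — must start with 'xy'
ii → no match
iii → no match — must start with 'xy'
iv → no match — must start with 'xy'
v → no match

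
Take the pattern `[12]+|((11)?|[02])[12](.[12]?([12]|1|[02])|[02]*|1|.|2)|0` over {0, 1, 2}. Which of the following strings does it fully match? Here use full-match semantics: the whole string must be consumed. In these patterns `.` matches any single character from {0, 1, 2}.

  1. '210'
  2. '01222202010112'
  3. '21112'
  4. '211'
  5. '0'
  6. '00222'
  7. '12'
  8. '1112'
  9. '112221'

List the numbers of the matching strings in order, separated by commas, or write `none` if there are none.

1, 3, 4, 5, 7, 8, 9

1 → match
2 → no match
3 → match
4 → match
5 → match
6 → no match
7 → match
8 → match
9 → match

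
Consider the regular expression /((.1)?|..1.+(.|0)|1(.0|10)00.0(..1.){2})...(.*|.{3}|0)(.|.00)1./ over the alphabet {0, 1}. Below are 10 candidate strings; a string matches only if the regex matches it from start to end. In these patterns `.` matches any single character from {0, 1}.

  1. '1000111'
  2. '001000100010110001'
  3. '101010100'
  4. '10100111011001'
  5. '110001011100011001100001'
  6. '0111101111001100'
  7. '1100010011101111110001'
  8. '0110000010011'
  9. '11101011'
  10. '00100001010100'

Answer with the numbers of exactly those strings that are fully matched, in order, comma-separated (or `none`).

1 → match
2 → no match
3 → no match
4 → no match
5 → no match
6 → no match
7 → no match
8 → match
9 → match
10 → no match

1, 8, 9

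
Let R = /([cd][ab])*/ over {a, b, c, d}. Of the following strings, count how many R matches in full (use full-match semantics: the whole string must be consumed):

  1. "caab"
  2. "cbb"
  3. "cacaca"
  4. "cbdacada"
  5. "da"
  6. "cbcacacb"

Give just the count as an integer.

4

1. "caab" → no match
2. "cbb" → no match
3. "cacaca" → match
4. "cbdacada" → match
5. "da" → match
6. "cbcacacb" → match
Total matched: 4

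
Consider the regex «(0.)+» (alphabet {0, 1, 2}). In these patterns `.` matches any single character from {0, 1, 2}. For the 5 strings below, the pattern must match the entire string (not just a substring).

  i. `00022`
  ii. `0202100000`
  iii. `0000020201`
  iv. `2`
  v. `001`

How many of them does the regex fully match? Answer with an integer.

1

i. `00022` → no match
ii. `0202100000` → no match
iii. `0000020201` → match
iv. `2` → no match — must start with `0`
v. `001` → no match
Total matched: 1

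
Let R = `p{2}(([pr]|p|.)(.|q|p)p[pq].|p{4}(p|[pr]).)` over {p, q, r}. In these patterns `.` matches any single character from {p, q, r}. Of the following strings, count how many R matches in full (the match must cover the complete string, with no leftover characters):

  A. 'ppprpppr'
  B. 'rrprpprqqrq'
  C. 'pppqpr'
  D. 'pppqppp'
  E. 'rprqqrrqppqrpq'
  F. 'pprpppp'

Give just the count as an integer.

2

A → no match
B → no match — must start with 'p'
C → no match
D → match
E → no match — must start with 'p'
F → match
Total matched: 2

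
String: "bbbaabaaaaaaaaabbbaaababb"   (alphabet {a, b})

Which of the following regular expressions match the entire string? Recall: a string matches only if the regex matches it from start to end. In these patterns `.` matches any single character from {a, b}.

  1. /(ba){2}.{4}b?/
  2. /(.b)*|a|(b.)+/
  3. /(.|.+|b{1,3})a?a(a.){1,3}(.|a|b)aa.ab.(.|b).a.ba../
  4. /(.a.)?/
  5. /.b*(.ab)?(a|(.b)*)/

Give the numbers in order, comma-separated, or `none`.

1 → no match — must start with "ba"
2 → no match
3 → match
4 → no match
5 → no match

3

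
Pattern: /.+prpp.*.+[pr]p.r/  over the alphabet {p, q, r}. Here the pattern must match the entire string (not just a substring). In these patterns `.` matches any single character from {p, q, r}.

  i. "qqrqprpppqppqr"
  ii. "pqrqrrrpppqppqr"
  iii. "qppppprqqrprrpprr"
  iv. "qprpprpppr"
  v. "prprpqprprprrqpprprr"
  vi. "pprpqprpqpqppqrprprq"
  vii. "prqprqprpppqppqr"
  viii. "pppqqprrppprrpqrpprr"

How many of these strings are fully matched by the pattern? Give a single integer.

i → match
ii → no match
iii → no match
iv → match
v → no match
vi → no match — must end with "r"
vii → match
viii → no match
Total matched: 3

3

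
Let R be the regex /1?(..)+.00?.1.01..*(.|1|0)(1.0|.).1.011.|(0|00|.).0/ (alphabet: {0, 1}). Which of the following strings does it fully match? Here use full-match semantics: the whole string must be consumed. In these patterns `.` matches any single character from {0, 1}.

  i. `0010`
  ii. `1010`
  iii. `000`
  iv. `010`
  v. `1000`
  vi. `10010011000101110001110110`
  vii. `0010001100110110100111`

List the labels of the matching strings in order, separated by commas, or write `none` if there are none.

i. `0010` → match
ii. `1010` → no match
iii. `000` → match
iv. `010` → match
v. `1000` → no match
vi → no match
vii → match

i, iii, iv, vii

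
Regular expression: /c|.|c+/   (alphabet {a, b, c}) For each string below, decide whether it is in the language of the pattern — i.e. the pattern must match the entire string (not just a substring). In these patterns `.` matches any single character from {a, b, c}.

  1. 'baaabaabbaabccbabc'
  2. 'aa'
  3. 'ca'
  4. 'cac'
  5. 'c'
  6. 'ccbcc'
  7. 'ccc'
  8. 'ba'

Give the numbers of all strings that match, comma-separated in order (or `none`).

5, 7

1 → no match
2 → no match
3 → no match
4 → no match
5 → match
6 → no match
7 → match
8 → no match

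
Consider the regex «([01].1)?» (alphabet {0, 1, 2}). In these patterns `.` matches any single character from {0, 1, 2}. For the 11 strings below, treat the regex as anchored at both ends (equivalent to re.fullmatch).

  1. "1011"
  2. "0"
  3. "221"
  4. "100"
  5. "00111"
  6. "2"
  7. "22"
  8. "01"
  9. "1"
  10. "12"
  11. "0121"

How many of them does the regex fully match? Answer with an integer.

0

1 → no match
2 → no match
3 → no match
4 → no match
5 → no match
6 → no match
7 → no match
8 → no match
9 → no match
10 → no match
11 → no match
Total matched: 0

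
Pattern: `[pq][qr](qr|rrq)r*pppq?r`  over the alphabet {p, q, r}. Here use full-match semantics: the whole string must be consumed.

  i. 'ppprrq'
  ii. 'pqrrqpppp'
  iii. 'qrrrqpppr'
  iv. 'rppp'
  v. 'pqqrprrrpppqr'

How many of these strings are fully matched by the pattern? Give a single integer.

i → no match — must end with 'r'
ii → no match — must end with 'r'
iii → match
iv → no match — must end with 'r'
v → no match
Total matched: 1

1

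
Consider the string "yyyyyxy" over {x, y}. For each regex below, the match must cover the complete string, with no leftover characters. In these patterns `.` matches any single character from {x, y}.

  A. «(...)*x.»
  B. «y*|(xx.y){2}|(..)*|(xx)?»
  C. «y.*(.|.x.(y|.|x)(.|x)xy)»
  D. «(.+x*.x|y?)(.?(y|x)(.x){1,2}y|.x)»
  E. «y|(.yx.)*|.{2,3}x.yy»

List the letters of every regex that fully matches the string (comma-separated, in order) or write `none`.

C

A → no match
B → no match
C → match
D → no match
E → no match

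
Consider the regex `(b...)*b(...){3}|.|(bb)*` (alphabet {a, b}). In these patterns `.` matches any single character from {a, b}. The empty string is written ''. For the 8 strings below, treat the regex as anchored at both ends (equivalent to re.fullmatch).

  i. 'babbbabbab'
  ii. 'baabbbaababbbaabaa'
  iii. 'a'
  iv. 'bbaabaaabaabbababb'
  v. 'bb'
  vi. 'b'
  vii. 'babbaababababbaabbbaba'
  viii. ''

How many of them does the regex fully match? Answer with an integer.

7

i → match
ii → match
iii → match
iv → match
v → match
vi → match
vii → no match
viii → match
Total matched: 7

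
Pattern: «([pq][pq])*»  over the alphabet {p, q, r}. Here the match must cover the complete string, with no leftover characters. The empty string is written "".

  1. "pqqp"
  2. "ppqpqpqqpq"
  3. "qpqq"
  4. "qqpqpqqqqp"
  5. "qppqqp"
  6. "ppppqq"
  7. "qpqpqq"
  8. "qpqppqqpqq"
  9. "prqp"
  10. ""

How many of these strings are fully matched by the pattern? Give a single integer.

1 → match
2 → match
3 → match
4 → match
5 → match
6 → match
7 → match
8 → match
9 → no match
10 → match
Total matched: 9

9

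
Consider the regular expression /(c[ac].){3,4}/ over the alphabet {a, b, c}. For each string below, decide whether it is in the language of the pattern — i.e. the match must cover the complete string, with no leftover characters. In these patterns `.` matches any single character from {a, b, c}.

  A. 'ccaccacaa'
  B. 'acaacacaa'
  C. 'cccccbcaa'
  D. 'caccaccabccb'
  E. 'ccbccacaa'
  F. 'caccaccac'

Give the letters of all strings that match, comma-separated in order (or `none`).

A → match
B → no match — must start with 'c'
C → match
D → match
E → match
F → match

A, C, D, E, F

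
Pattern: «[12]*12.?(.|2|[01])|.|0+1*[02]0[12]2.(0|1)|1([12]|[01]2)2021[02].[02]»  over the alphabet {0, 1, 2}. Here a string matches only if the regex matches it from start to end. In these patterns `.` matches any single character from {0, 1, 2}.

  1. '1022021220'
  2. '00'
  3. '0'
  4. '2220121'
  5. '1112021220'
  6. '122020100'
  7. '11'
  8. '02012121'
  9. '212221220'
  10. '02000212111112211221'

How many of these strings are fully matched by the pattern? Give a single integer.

1 → match
2 → no match
3 → match
4 → no match
5 → no match
6 → no match
7 → no match
8 → no match
9 → match
10 → no match
Total matched: 3

3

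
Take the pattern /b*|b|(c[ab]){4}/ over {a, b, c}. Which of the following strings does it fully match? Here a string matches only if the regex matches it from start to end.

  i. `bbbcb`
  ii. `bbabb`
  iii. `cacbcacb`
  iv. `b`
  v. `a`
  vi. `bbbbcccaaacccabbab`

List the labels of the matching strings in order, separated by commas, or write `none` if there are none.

iii, iv

i → no match
ii → no match
iii → match
iv → match
v → no match
vi → no match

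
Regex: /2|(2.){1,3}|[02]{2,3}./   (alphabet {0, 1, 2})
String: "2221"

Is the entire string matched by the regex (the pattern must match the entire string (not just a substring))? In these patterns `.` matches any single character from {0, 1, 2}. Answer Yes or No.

Yes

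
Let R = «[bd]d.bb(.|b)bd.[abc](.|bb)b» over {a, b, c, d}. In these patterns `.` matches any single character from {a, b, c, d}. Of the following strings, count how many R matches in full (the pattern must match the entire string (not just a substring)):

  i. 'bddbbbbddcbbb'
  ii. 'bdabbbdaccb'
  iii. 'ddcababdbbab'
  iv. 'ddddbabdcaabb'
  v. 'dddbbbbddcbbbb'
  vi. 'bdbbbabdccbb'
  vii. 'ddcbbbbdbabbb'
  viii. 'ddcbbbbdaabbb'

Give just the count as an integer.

i → match
ii. 'bdabbbdaccb' → no match
iii. 'ddcababdbbab' → no match
iv → no match
v → no match
vi. 'bdbbbabdccbb' → match
vii → match
viii → match
Total matched: 4

4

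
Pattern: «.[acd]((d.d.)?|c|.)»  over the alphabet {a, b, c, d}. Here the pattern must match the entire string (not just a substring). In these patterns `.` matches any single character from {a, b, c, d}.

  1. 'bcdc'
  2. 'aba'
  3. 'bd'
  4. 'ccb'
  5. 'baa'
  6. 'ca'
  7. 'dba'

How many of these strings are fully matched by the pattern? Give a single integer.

1. 'bcdc' → no match
2. 'aba' → no match
3. 'bd' → match
4. 'ccb' → match
5. 'baa' → match
6. 'ca' → match
7. 'dba' → no match
Total matched: 4

4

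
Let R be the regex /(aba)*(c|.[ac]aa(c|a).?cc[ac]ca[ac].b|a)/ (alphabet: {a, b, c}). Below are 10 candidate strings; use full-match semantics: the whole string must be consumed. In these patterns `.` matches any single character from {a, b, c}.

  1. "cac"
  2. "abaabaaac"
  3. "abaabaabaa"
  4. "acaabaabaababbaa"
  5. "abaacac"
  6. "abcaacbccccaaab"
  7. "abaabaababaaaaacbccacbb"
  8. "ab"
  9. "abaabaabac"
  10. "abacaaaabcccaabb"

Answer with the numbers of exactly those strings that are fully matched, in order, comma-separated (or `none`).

1 → no match
2 → no match
3 → match
4 → no match
5 → no match
6 → no match
7 → no match
8 → no match
9 → match
10 → no match

3, 9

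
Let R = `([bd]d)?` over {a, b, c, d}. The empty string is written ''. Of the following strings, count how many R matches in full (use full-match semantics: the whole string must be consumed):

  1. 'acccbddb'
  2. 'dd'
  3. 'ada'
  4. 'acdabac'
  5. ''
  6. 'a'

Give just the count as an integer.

1 → no match
2 → match
3 → no match
4 → no match
5 → match
6 → no match
Total matched: 2

2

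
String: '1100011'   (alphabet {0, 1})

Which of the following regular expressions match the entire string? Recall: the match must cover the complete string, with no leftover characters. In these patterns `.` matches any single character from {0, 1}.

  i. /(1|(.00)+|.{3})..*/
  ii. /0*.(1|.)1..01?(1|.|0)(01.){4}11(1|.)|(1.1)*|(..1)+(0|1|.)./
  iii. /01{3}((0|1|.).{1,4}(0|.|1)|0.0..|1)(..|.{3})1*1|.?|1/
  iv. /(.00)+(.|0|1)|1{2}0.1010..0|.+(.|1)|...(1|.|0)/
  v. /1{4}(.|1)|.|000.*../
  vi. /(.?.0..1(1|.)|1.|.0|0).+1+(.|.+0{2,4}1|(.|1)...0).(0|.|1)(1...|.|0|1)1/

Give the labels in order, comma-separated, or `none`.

i, iv

i → match
ii → no match
iii → no match
iv → match
v → no match
vi → no match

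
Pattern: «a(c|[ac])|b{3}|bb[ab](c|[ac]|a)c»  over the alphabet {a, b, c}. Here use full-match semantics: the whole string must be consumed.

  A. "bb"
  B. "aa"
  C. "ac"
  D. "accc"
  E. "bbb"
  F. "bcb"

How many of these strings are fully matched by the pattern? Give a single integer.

A → no match
B → match
C → match
D → no match
E → match
F → no match
Total matched: 3

3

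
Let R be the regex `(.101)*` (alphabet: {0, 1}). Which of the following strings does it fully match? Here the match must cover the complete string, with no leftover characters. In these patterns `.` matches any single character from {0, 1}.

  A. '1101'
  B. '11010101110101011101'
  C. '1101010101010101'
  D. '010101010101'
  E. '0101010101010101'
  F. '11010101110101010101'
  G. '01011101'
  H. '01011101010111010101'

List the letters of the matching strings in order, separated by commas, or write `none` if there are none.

A, B, C, D, E, F, G, H

A → match
B → match
C → match
D → match
E → match
F → match
G → match
H → match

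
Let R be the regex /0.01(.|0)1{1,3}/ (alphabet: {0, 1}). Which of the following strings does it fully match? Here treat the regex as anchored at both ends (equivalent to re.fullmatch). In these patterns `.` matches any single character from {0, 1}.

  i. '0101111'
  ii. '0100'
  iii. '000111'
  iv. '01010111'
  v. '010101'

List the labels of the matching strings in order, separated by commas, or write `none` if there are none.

i, iii, iv, v

i → match
ii → no match — must end with '1'
iii → match
iv → match
v → match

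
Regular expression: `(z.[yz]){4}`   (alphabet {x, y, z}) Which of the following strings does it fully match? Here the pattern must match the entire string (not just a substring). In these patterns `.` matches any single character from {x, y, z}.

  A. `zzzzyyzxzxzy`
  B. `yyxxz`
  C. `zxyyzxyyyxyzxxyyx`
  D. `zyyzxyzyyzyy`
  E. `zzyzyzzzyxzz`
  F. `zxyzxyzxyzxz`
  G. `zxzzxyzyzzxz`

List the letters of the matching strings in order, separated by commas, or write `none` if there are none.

A → no match
B → no match — must start with `z`
C → no match
D → match
E → no match
F → match
G → match

D, F, G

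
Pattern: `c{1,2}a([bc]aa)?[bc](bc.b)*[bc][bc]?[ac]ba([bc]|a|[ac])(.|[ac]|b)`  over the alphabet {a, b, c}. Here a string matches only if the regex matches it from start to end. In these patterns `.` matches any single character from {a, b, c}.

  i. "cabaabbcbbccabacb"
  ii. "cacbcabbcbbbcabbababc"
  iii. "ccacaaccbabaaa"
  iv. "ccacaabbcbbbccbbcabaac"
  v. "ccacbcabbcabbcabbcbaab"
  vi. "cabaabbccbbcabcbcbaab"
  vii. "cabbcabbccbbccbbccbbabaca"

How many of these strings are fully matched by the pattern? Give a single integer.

i → match
ii → match
iii → match
iv → match
v → match
vi → match
vii → match
Total matched: 7

7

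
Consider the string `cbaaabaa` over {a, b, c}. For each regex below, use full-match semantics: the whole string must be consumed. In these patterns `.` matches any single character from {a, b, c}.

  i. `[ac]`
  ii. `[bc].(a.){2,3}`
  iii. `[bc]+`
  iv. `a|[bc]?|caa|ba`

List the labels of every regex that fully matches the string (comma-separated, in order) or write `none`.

i → no match
ii → match
iii → no match
iv → no match

ii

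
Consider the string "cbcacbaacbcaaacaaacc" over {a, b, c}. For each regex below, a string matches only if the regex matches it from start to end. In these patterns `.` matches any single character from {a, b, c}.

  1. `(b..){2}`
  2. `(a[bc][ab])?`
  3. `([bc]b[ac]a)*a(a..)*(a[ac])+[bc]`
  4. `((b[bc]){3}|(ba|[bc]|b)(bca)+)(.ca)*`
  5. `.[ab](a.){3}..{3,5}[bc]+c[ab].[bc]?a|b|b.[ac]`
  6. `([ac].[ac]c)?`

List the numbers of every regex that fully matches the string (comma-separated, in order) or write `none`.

3

1 → no match — must start with "b"
2 → no match
3 → match
4 → no match
5 → no match
6 → no match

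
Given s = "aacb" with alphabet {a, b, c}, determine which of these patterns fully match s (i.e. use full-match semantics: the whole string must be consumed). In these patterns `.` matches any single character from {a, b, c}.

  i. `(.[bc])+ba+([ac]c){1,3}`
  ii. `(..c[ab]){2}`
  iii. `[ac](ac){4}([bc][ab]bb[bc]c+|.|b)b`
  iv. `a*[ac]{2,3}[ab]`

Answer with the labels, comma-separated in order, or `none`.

i → no match — must end with "c"
ii → no match
iii → no match
iv → match

iv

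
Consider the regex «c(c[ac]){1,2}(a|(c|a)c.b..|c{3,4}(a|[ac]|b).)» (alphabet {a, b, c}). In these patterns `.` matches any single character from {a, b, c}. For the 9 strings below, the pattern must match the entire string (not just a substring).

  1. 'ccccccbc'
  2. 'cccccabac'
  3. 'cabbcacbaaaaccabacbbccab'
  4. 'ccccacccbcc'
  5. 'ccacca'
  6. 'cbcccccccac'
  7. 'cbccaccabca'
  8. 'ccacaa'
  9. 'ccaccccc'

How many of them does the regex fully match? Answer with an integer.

6

1 → match
2 → match
3 → no match — must start with 'cc'
4 → match
5 → match
6 → no match — must start with 'cc'
7 → no match — must start with 'cc'
8 → match
9 → match
Total matched: 6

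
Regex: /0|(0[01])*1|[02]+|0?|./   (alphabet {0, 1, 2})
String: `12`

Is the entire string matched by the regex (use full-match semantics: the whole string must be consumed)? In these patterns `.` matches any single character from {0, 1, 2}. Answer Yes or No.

No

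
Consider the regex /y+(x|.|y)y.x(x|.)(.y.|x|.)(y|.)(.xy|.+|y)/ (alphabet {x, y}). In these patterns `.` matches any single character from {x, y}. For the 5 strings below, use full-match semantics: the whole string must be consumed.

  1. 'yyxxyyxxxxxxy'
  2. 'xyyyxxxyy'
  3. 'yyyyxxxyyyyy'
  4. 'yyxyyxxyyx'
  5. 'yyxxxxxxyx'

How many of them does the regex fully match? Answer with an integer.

2

1 → no match
2. 'xyyyxxxyy' → no match — must start with 'y'
3. 'yyyyxxxyyyyy' → match
4. 'yyxyyxxyyx' → match
5. 'yyxxxxxxyx' → no match
Total matched: 2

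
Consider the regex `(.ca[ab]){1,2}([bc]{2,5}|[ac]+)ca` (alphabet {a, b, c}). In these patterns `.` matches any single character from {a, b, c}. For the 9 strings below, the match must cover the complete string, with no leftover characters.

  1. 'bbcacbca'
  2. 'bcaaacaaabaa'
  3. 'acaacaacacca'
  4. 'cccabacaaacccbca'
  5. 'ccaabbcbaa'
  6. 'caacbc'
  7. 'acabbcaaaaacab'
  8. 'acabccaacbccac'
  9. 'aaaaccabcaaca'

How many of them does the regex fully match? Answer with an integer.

1

1 → no match
2 → no match — must end with 'ca'
3 → match
4 → no match
5 → no match — must end with 'ca'
6 → no match — must end with 'ca'
7 → no match — must end with 'ca'
8 → no match — must end with 'ca'
9 → no match
Total matched: 1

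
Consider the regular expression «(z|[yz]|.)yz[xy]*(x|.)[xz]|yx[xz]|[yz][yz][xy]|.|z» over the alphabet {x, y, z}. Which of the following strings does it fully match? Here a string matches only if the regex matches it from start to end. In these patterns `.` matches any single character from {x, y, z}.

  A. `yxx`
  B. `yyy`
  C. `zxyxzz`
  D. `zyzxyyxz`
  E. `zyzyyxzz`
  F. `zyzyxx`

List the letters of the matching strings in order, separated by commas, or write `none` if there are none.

A → match
B → match
C → no match
D → match
E → match
F → match

A, B, D, E, F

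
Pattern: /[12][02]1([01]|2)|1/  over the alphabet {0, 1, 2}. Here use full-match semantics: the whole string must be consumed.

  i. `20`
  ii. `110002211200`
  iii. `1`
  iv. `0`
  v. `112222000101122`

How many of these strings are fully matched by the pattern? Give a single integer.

1

i. `20` → no match
ii. `110002211200` → no match
iii. `1` → match
iv. `0` → no match
v → no match
Total matched: 1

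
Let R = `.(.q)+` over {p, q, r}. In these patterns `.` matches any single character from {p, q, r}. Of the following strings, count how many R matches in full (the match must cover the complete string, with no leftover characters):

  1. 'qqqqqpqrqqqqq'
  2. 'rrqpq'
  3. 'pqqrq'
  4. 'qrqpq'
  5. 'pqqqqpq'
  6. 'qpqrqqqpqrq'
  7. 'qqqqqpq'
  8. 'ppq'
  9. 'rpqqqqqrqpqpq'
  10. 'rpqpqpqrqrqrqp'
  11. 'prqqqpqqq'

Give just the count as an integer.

1 → match
2. 'rrqpq' → match
3. 'pqqrq' → match
4. 'qrqpq' → match
5. 'pqqqqpq' → match
6. 'qpqrqqqpqrq' → match
7. 'qqqqqpq' → match
8. 'ppq' → match
9 → match
10 → no match — must end with 'q'
11. 'prqqqpqqq' → match
Total matched: 10

10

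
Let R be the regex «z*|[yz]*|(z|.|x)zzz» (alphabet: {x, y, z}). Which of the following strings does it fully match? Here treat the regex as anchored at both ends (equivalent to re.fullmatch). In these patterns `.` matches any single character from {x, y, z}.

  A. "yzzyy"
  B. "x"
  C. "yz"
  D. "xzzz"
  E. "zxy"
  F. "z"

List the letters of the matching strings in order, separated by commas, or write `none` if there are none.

A. "yzzyy" → match
B. "x" → no match
C. "yz" → match
D. "xzzz" → match
E. "zxy" → no match
F. "z" → match

A, C, D, F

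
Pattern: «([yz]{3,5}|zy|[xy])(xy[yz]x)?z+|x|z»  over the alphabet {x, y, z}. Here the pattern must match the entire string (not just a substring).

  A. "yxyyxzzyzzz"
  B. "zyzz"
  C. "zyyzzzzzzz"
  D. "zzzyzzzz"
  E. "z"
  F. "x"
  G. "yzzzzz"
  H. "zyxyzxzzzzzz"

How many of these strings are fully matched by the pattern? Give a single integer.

7

A → no match
B → match
C → match
D → match
E → match
F → match
G → match
H → match
Total matched: 7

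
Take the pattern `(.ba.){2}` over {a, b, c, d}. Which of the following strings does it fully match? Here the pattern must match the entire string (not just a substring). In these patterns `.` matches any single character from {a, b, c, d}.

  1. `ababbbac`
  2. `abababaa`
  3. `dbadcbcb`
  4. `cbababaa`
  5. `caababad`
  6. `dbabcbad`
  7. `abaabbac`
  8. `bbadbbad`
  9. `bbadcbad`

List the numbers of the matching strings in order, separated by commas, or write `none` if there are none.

1, 2, 4, 6, 7, 8, 9

1 → match
2 → match
3 → no match
4 → match
5 → no match
6 → match
7 → match
8 → match
9 → match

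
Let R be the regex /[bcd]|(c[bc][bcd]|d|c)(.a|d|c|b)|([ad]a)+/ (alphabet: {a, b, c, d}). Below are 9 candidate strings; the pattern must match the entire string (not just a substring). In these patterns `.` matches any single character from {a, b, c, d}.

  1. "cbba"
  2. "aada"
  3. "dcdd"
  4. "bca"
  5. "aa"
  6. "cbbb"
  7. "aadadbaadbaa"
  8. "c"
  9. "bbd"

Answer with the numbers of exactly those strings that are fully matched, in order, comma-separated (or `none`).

2, 5, 6, 8

1. "cbba" → no match
2. "aada" → match
3. "dcdd" → no match
4. "bca" → no match
5. "aa" → match
6. "cbbb" → match
7. "aadadbaadbaa" → no match
8. "c" → match
9. "bbd" → no match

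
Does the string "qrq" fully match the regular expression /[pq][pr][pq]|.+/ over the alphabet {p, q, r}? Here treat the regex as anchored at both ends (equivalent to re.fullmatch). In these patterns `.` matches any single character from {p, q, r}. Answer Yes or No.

Yes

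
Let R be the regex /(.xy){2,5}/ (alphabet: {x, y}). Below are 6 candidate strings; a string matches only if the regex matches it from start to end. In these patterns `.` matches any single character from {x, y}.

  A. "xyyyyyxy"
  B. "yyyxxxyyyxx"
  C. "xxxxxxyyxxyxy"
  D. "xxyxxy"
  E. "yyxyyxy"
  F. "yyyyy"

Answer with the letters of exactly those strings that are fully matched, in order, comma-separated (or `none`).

A → no match
B → no match — must end with "xy"
C → no match
D → match
E → no match
F → no match — must end with "xy"

D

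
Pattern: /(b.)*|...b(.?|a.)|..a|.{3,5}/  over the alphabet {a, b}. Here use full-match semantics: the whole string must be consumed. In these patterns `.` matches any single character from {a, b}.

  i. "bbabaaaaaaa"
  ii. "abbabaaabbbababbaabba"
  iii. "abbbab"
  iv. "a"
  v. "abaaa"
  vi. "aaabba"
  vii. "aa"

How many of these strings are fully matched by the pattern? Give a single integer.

i. "bbabaaaaaaa" → no match
ii → no match
iii. "abbbab" → match
iv. "a" → no match
v. "abaaa" → match
vi. "aaabba" → no match
vii. "aa" → no match
Total matched: 2

2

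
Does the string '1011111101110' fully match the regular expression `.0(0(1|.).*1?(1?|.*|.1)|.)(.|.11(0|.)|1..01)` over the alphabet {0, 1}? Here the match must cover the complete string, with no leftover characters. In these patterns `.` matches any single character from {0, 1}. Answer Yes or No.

No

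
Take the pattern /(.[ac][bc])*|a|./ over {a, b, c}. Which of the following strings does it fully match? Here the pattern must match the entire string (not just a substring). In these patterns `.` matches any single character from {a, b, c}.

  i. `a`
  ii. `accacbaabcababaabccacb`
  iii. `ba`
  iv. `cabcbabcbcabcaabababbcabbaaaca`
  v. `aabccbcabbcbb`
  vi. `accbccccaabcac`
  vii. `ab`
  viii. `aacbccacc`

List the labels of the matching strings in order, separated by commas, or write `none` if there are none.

i, viii

i → match
ii → no match
iii → no match
iv → no match
v → no match
vi → no match
vii → no match
viii → match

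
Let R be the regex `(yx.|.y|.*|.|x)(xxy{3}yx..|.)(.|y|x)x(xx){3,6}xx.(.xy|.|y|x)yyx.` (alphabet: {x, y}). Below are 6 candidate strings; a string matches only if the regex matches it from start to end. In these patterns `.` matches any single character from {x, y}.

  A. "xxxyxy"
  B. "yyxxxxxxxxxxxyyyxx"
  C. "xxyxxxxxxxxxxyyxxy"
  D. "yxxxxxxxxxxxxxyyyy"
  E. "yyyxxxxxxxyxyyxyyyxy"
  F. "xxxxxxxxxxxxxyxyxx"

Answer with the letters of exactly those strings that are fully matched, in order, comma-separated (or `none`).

B

A. "xxxyxy" → no match
B → match
C → no match
D → no match
E → no match
F → no match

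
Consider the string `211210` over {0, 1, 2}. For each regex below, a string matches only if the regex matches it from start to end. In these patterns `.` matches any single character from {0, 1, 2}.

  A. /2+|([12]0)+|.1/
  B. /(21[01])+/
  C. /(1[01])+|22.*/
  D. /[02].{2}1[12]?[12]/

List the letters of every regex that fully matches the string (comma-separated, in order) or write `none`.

A → no match
B → match
C → no match
D → no match

B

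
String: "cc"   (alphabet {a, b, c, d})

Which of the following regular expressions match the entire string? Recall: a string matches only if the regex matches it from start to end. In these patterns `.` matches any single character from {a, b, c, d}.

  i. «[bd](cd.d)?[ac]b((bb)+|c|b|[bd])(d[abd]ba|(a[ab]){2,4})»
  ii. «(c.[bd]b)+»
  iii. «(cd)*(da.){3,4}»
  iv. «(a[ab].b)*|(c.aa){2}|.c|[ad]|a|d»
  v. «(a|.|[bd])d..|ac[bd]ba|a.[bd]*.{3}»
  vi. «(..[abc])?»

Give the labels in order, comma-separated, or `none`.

iv

i → no match
ii → no match — must end with "b"
iii → no match
iv → match
v → no match
vi → no match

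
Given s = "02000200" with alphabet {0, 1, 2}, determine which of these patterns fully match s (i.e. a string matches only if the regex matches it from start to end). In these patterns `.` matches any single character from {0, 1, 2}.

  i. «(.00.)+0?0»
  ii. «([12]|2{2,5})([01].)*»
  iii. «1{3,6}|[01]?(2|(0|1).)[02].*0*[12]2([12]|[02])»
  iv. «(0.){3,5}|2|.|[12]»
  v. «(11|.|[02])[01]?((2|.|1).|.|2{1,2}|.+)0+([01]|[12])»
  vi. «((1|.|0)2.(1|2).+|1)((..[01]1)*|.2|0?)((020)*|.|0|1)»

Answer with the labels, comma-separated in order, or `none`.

i → no match
ii → no match
iii → no match
iv → match
v → match
vi → no match

iv, v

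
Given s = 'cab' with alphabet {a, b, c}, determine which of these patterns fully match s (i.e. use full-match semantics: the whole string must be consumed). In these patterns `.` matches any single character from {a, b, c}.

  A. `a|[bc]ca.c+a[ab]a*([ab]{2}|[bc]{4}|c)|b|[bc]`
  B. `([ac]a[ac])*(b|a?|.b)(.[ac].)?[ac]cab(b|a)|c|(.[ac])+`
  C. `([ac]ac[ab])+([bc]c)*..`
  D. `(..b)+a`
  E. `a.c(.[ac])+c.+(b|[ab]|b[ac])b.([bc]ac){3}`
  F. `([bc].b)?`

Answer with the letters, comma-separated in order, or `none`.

A → no match
B → no match
C → no match
D → no match — must end with 'ba'
E → no match — must start with 'a'
F → match

F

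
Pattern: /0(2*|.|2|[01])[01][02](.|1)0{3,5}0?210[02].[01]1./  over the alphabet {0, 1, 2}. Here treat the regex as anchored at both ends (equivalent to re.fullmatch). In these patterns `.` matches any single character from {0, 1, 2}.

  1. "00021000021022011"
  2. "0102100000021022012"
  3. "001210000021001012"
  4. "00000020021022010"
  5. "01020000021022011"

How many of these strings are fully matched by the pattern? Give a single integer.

1 → match
2 → match
3 → match
4 → no match
5 → match
Total matched: 4

4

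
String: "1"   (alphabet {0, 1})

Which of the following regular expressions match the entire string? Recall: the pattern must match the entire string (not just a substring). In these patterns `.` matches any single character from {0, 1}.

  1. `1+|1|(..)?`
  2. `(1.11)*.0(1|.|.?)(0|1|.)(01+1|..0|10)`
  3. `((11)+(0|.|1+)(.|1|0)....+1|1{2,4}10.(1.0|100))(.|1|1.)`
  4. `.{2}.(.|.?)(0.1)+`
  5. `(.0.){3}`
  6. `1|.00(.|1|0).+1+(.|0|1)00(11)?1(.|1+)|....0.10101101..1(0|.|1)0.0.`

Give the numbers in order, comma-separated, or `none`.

1 → match
2 → no match
3 → no match
4 → no match
5 → no match
6 → match

1, 6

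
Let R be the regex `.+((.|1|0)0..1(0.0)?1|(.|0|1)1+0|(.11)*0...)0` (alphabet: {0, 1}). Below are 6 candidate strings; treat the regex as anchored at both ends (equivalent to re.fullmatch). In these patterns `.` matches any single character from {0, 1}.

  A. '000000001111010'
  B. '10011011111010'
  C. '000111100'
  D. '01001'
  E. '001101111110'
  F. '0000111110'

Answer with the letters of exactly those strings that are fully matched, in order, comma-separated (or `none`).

A → no match
B → no match
C → match
D → no match — must end with '0'
E → no match
F → no match

C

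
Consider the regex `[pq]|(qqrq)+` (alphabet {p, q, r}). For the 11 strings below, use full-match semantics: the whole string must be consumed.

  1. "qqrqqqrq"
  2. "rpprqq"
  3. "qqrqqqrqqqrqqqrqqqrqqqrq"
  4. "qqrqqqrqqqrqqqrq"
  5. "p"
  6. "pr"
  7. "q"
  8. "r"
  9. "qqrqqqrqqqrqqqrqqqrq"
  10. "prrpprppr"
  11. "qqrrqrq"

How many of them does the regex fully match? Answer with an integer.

6

1 → match
2 → no match
3 → match
4 → match
5 → match
6 → no match
7 → match
8 → no match
9 → match
10 → no match
11 → no match
Total matched: 6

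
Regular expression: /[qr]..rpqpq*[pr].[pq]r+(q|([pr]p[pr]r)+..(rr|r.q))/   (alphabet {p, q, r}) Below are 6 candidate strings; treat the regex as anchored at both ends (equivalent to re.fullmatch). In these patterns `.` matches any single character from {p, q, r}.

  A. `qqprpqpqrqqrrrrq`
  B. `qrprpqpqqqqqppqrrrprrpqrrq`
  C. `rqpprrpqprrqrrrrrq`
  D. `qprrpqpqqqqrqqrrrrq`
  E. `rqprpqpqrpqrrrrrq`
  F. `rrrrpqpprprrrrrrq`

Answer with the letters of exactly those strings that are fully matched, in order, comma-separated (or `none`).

A → match
B → match
C → no match
D → match
E → match
F → match

A, B, D, E, F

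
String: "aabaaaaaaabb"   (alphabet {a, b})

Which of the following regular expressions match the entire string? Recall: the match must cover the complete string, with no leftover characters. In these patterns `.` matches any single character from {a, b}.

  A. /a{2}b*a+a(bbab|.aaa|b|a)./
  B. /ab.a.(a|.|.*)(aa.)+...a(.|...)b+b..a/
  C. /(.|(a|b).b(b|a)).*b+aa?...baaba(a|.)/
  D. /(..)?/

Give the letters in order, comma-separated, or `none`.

A

A → match
B → no match — must start with "ab"
C → no match
D → no match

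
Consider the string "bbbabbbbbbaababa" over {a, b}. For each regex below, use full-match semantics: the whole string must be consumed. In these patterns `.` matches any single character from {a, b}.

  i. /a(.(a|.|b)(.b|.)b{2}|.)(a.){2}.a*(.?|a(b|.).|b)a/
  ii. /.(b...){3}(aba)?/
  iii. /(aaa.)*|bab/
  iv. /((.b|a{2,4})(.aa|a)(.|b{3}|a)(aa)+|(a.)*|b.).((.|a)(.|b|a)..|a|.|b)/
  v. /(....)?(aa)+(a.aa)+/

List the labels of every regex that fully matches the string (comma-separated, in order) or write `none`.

ii

i → no match — must start with "a"
ii → match
iii → no match
iv → no match
v → no match — must end with "aa"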